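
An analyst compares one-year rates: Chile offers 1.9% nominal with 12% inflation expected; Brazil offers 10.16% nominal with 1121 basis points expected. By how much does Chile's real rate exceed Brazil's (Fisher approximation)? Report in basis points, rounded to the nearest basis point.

-905 basis points

Chile: 1.9% − 12% = -10.100%
Brazil: 10.16% − 11.21% = -1.050%
Differential = -9.050% → -905 basis points.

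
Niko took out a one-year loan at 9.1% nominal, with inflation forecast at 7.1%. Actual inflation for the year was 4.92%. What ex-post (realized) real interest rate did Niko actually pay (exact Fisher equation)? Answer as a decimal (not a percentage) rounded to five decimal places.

Ex-post: (1 + 0.0910)/(1 + 0.0492) − 1 = 3.9840%
So the realized real rate is 0.03984.

0.03984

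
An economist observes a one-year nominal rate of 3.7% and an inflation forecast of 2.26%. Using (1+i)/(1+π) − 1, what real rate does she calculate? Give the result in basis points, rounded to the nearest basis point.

141 basis points

1 + r = 1.03700 / 1.02260 = 1.014082
r = 1.014082 − 1 = 1.4082%, i.e. 141 basis points.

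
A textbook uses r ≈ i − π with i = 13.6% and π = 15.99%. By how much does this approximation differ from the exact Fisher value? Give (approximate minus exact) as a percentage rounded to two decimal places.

Approximate: r ≈ 13.600% − 15.990% = -2.3900%
Exact: (1 + 0.1360)/(1 + 0.1599) − 1 = -2.0605%
Error = -2.3900% − (-2.0605%) = -0.3295% → -0.33%.

-0.33%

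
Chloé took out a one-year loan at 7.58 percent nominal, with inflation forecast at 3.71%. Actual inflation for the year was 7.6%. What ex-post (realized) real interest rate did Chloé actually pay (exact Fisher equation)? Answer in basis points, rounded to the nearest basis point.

-2 basis points

Ex-post: (1 + 0.0758)/(1 + 0.0760) − 1 = -0.0186%
So the realized real rate is -2 basis points.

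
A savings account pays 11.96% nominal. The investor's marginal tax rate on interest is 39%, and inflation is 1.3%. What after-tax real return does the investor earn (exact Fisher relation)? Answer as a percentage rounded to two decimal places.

After-tax nominal return = 11.96% × (1 − 0.39) = 7.2956%.
1 + r = 1.072956 / 1.01300 = 1.059187
After-tax real rate = 1.059187 − 1 → 5.92%.

5.92%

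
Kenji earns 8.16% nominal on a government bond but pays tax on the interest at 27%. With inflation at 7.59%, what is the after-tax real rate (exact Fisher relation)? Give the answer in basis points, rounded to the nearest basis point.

After-tax nominal return = 8.16% × (1 − 0.27) = 5.9568%.
1 + r = 1.059568 / 1.07590 = 0.984820
After-tax real rate = 0.984820 − 1 → -152 basis points.

-152 basis points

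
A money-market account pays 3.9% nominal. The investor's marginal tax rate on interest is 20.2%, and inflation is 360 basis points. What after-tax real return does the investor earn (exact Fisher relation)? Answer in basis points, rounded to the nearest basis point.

After-tax nominal return = 3.9% × (1 − 0.202) = 3.1122%.
1 + r = 1.031122 / 1.03600 = 0.995292
After-tax real rate = 0.995292 − 1 → -47 basis points.

-47 basis points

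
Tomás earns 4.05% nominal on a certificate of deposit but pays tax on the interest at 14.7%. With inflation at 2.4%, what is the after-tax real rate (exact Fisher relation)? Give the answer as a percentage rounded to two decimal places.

After-tax nominal return = 4.05% × (1 − 0.147) = 3.45465%.
1 + r = 1.0345465 / 1.02400 = 1.010299
After-tax real rate = 1.010299 − 1 → 1.03%.

1.03%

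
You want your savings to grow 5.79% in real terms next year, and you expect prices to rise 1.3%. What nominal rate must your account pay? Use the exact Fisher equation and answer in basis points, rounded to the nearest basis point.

(1 + i) = (1 + r)(1 + π) = 1.05790 × 1.01300 = 1.0716527
i = 1.0716527 − 1, so the required nominal rate is 717 basis points.

717 basis points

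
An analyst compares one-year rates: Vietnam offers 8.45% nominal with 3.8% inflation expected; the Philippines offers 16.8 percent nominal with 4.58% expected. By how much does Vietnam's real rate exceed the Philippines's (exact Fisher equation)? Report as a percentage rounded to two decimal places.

Vietnam: (1 + 0.0845)/(1 + 0.0380) − 1 = 4.4798%
The Philippines: (1 + 0.1680)/(1 + 0.0458) − 1 = 11.6848%
Differential = 4.4798% − 11.6848% = -7.2051% → -7.21%.

-7.21%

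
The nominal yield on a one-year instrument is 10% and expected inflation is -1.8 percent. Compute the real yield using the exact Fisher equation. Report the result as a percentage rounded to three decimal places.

1 + r = 1.10000 / 0.98200 = 1.120163
r = 1.120163 − 1 = 12.0163%, i.e. 12.016%.

12.016%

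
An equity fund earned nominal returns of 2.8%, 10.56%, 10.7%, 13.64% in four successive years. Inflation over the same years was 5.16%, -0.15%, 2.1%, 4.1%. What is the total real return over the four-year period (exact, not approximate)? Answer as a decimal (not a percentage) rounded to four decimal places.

Compound the nominal returns: 1.0280 × 1.1056 × 1.1070 × 1.1364 = 1.429783.
Compound inflation: 1.0516 × 0.9985 × 1.0210 × 1.0410 = 1.116028.
Deflate: 1.429783 / 1.116028 = 1.281135.
Total real return = 1.281135 − 1 → 0.2811.

0.2811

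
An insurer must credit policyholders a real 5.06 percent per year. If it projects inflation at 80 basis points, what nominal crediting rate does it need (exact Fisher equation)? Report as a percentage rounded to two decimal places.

(1 + i) = (1 + r)(1 + π) = 1.05060 × 1.00800 = 1.0590048
i = 1.0590048 − 1, so the required nominal rate is 5.90%.

5.90%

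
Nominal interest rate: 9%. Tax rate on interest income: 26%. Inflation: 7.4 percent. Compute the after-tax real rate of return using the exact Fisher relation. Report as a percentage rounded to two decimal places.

After-tax nominal return = 9% × (1 − 0.26) = 6.6600%.
1 + r = 1.06660 / 1.07400 = 0.993110
After-tax real rate = 0.993110 − 1 → -0.69%.

-0.69%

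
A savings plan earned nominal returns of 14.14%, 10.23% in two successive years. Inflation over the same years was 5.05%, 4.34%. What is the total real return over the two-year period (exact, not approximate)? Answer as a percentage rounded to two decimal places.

14.79%

Compound the nominal returns: 1.1414 × 1.1023 = 1.258165.
Compound inflation: 1.0505 × 1.0434 = 1.096092.
Deflate: 1.258165 / 1.096092 = 1.147865.
Total real return = 1.147865 − 1 → 14.79%.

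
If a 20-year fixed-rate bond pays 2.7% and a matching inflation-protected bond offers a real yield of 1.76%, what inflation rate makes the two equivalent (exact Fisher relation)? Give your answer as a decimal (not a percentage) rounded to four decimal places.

(1 + π) = (1 + i)/(1 + r) = 1.02700 / 1.01760 = 1.009237
Break-even inflation = 1.009237 − 1 → 0.0092.

0.0092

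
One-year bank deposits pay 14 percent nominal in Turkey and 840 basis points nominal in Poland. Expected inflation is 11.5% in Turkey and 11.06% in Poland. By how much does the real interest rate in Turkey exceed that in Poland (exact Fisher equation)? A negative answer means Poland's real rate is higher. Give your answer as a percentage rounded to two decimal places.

4.64%

Turkey: (1 + 0.1400)/(1 + 0.1150) − 1 = 2.2422%
Poland: (1 + 0.0840)/(1 + 0.1106) − 1 = -2.3951%
Differential = 2.2422% − (-2.3951%) = 4.6373% → 4.64%.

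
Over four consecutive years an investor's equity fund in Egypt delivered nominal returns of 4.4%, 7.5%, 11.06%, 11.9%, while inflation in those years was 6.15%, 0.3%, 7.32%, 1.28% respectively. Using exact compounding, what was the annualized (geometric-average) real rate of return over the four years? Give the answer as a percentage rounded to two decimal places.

4.78%

Nominal growth factor = 1.0440 × 1.0750 × 1.1106 × 1.1190 = 1.39475112
Price-level growth factor = 1.0615 × 1.0030 × 1.0732 × 1.0128 = 1.15724493
Real growth factor = 1.39475112 / 1.15724493 = 1.20523415
Annualized real rate = 1.20523415^(1/4) − 1 = 4.7775% → 4.78%.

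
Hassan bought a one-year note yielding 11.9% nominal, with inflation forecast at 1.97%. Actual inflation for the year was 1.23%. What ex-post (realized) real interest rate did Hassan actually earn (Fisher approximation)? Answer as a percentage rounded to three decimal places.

10.670%

Ex-post: 11.9% − 1.23% = 10.670%
So the realized real rate is 10.670%.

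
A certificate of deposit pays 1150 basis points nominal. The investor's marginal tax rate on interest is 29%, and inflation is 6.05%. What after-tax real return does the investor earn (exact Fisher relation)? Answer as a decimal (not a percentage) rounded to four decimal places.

After-tax nominal return = 11.5% × (1 − 0.29) = 8.1650%.
1 + r = 1.08165 / 1.06050 = 1.019943
After-tax real rate = 1.019943 − 1 → 0.0199.

0.0199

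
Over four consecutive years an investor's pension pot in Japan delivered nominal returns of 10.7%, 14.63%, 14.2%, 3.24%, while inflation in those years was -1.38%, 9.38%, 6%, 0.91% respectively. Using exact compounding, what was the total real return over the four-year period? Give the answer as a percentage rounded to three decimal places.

Nominal growth factor = 1.1070 × 1.1463 × 1.1420 × 1.0324 = 1.496098
Price-level growth factor = 0.9862 × 1.0938 × 1.0600 × 1.0091 = 1.153833
Real growth factor = 1.496098 / 1.153833 = 1.296633
Total real return = 1.296633 − 1 → 29.663%.

29.663%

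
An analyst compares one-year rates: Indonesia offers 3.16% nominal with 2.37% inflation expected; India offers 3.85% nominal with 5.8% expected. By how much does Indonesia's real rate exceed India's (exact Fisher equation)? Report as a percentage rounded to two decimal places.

2.61%

Indonesia: (1 + 0.0316)/(1 + 0.0237) − 1 = 0.7717%
India: (1 + 0.0385)/(1 + 0.0580) − 1 = -1.8431%
Differential = 0.7717% − (-1.8431%) = 2.6148% → 2.61%.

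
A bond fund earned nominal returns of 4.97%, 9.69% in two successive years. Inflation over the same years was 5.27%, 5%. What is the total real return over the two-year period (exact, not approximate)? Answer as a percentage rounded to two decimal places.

Compound the nominal returns: 1.0497 × 1.0969 = 1.151416.
Compound inflation: 1.0527 × 1.0500 = 1.105335.
Deflate: 1.151416 / 1.105335 = 1.041690.
Total real return = 1.041690 − 1 → 4.17%.

4.17%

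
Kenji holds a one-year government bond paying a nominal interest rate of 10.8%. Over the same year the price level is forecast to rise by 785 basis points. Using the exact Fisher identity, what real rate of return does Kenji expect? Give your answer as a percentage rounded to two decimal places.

1 + r = 1.10800 / 1.07850 = 1.027353
r = 1.027353 − 1 = 2.7353%, i.e. 2.74%.

2.74%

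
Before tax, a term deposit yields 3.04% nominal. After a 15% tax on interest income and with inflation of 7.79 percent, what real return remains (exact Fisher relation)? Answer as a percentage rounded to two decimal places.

-4.83%

After-tax nominal return = 3.04% × (1 − 0.15) = 2.5840%.
1 + r = 1.02584 / 1.07790 = 0.951702
After-tax real rate = 0.951702 − 1 → -4.83%.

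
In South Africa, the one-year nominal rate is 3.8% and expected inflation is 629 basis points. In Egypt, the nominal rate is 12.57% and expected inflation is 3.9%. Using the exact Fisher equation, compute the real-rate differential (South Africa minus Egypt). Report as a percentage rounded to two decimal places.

South Africa: (1 + 0.0380)/(1 + 0.0629) − 1 = -2.3426%
Egypt: (1 + 0.1257)/(1 + 0.0390) − 1 = 8.3446%
Differential = -2.3426% − 8.3446% = -10.6872% → -10.69%.

-10.69%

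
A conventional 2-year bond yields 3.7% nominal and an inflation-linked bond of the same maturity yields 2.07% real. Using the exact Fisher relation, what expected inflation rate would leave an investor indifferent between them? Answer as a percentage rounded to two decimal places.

(1 + π) = (1 + i)/(1 + r) = 1.03700 / 1.02070 = 1.015969
Break-even inflation = 1.015969 − 1 → 1.60%.

1.60%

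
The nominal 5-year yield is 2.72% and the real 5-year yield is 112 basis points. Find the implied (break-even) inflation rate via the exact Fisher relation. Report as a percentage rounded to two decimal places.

1.58%

(1 + π) = (1 + i)/(1 + r) = 1.02720 / 1.01120 = 1.015823
Break-even inflation = 1.015823 − 1 → 1.58%.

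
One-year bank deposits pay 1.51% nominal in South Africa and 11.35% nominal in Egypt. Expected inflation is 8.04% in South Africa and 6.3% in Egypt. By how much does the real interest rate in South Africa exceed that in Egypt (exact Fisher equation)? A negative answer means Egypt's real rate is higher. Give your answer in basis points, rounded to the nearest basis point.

South Africa: (1 + 0.0151)/(1 + 0.0804) − 1 = -6.0441%
Egypt: (1 + 0.1135)/(1 + 0.0630) − 1 = 4.7507%
Differential = -6.0441% − 4.7507% = -10.7948% → -1079 basis points.

-1079 basis points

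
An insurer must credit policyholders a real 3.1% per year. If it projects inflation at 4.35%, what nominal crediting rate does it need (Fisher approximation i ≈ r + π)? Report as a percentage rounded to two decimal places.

i ≈ r + π = 3.1% + 4.35% = 7.45%.

7.45%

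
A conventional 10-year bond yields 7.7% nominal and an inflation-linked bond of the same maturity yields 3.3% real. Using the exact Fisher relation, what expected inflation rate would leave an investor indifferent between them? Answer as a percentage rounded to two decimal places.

(1 + π) = (1 + i)/(1 + r) = 1.07700 / 1.03300 = 1.042594
Break-even inflation = 1.042594 − 1 → 4.26%.

4.26%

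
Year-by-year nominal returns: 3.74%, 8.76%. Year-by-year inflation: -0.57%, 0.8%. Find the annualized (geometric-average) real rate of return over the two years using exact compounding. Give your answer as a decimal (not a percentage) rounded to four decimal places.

0.0610

Nominal growth factor = 1.0374 × 1.0876 = 1.12827624
Price-level growth factor = 0.9943 × 1.0080 = 1.00225440
Real growth factor = 1.12827624 / 1.00225440 = 1.12573838
Annualized real rate = 1.12573838^(1/2) − 1 = 6.1008% → 0.0610.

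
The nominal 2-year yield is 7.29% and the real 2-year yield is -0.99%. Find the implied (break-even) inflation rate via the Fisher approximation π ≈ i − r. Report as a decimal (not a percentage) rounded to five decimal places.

0.08280

π ≈ i − r = 7.29% − (-0.99%) → 0.08280.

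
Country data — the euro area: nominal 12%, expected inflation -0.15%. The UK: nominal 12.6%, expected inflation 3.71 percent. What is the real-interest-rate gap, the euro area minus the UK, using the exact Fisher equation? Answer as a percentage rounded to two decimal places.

3.60%

The euro area: (1 + 0.1200)/(1 − 0.0015) − 1 = 12.1683%
The UK: (1 + 0.1260)/(1 + 0.0371) − 1 = 8.5720%
Differential = 12.1683% − 8.5720% = 3.5963% → 3.60%.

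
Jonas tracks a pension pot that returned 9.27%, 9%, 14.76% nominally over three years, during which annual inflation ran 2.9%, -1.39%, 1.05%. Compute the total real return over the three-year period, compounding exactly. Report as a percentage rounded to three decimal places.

33.305%

Compound the nominal returns: 1.0927 × 1.0900 × 1.1476 = 1.366841.
Compound inflation: 1.0290 × 0.9861 × 1.0105 = 1.025351.
Deflate: 1.366841 / 1.025351 = 1.333047.
Total real return = 1.333047 − 1 → 33.305%.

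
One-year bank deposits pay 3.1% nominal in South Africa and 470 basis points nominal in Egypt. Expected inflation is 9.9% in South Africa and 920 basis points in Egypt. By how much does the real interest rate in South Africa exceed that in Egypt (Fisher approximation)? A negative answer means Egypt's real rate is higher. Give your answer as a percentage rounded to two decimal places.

South Africa: 3.1% − 9.9% = -6.800%
Egypt: 4.7% − 9.2% = -4.500%
Differential = -2.300% → -2.30%.

-2.30%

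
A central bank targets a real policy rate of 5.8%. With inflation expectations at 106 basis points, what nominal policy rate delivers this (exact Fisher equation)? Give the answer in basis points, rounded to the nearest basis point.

(1 + i) = (1 + r)(1 + π) = 1.05800 × 1.01060 = 1.0692148
i = 1.0692148 − 1, so the required nominal rate is 692 basis points.

692 basis points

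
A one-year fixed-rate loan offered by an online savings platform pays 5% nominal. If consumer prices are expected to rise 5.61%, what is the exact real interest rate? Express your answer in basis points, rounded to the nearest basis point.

1 + r = 1.05000 / 1.05610 = 0.994224
r = 0.994224 − 1 = -0.5776%, i.e. -58 basis points.

-58 basis points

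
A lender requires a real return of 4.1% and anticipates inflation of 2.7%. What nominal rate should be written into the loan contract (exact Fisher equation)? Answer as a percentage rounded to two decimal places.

(1 + i) = (1 + r)(1 + π) = 1.04100 × 1.02700 = 1.069107
i = 1.069107 − 1, so the required nominal rate is 6.91%.

6.91%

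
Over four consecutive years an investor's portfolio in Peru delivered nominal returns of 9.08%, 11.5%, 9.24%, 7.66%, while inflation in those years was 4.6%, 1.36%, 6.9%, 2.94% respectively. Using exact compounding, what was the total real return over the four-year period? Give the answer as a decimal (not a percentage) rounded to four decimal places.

0.2260

Compound the nominal returns: 1.0908 × 1.1150 × 1.0924 × 1.0766 = 1.430395.
Compound inflation: 1.0460 × 1.0136 × 1.0690 × 1.0294 = 1.166703.
Deflate: 1.430395 / 1.166703 = 1.226015.
Total real return = 1.226015 − 1 → 0.2260.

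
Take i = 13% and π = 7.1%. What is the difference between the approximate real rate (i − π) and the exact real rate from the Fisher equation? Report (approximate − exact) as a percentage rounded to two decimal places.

0.39%

Approximate: r ≈ 13.000% − 7.100% = 5.9000%
Exact: (1 + 0.1300)/(1 + 0.0710) − 1 = 5.5089%
Error = 5.9000% − 5.5089% = 0.3911% → 0.39%.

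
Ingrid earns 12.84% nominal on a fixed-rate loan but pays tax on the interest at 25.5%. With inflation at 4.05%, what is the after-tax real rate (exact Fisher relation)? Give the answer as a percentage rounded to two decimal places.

After-tax nominal return = 12.84% × (1 − 0.255) = 9.5658%.
1 + r = 1.095658 / 1.04050 = 1.053011
After-tax real rate = 1.053011 − 1 → 5.30%.

5.30%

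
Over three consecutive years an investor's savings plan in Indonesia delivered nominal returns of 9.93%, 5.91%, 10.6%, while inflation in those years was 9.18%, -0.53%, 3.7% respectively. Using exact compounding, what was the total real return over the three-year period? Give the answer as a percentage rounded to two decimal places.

Nominal growth factor = 1.0993 × 1.0591 × 1.1060 = 1.287681
Price-level growth factor = 1.0918 × 0.9947 × 1.0370 = 1.126196
Real growth factor = 1.287681 / 1.126196 = 1.143390
Total real return = 1.143390 − 1 → 14.34%.

14.34%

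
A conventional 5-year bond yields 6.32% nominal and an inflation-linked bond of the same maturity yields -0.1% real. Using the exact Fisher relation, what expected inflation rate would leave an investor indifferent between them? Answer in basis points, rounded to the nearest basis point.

(1 + π) = (1 + i)/(1 + r) = 1.06320 / 0.99900 = 1.064264
Break-even inflation = 1.064264 − 1 → 643 basis points.

643 basis points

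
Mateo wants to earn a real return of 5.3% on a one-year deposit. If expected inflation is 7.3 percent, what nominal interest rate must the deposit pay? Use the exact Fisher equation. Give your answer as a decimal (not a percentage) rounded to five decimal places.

0.12987

(1 + i) = (1 + r)(1 + π) = 1.05300 × 1.07300 = 1.129869
i = 1.129869 − 1, so the required nominal rate is 0.12987.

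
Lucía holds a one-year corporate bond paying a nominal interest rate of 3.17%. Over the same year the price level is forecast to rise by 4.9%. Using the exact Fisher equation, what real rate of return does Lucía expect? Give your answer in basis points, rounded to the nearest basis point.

-165 basis points

By the Fisher equation, 1 + r = (1 + i)/(1 + π).
1 + r = 1.03170 / 1.04900 = 0.983508
r = 0.983508 − 1 = -1.6492%, i.e. -165 basis points.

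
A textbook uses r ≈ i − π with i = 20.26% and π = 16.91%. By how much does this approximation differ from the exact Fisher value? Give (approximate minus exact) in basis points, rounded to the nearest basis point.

Approximate: r ≈ 20.260% − 16.910% = 3.3500%
Exact: (1 + 0.2026)/(1 + 0.1691) − 1 = 2.8655%
Error = 3.3500% − 2.8655% = 0.4845% → 48 basis points.

48 basis points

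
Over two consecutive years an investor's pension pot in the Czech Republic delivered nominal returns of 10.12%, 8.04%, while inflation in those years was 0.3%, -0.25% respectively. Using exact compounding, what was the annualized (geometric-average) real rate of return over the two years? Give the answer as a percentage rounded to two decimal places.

9.05%

Compound the nominal returns: 1.1012 × 1.0804 = 1.18973648.
Compound inflation: 1.0030 × 0.9975 = 1.00049250.
Deflate: 1.18973648 / 1.00049250 = 1.18915082.
Annualized real rate = 1.18915082^(1/2) − 1 = 9.0482% → 9.05%.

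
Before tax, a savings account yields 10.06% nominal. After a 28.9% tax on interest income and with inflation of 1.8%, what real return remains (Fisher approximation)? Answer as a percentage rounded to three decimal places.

After-tax nominal return = 10.06% × (1 − 0.289) = 7.15266%.
r ≈ 7.15266% − 1.8% → 5.353%.

5.353%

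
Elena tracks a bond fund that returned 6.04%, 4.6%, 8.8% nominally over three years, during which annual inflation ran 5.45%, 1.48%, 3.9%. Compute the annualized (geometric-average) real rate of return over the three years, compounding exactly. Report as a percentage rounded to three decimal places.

Compound the nominal returns: 1.0604 × 1.0460 × 1.0880 = 1.20678610.
Compound inflation: 1.0545 × 1.0148 × 1.0390 = 1.11184076.
Deflate: 1.20678610 / 1.11184076 = 1.08539473.
Annualized real rate = 1.08539473^(1/3) − 1 = 2.7691% → 2.769%.

2.769%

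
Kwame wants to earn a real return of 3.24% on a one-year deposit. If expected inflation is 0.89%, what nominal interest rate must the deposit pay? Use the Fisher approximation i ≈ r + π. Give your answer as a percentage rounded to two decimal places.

4.13%

i ≈ r + π = 3.24% + 0.89% = 4.13%.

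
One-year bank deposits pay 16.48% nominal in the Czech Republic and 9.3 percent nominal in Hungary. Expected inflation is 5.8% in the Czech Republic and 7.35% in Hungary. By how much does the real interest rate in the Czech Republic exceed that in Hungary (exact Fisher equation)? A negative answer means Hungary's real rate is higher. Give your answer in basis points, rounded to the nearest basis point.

The Czech Republic: (1 + 0.1648)/(1 + 0.0580) − 1 = 10.0945%
Hungary: (1 + 0.0930)/(1 + 0.0735) − 1 = 1.8165%
Differential = 10.0945% − 1.8165% = 8.2780% → 828 basis points.

828 basis points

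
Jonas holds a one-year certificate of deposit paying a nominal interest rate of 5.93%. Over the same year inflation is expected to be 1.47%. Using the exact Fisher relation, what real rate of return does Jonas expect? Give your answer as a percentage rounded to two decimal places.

By the Fisher relation, 1 + r = (1 + i)/(1 + π).
1 + r = 1.05930 / 1.01470 = 1.043954
r = 1.043954 − 1 = 4.3954%, i.e. 4.40%.

4.40%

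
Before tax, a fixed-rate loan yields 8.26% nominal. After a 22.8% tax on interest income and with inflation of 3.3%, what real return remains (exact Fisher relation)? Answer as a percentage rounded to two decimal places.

2.98%

After-tax nominal return = 8.26% × (1 − 0.228) = 6.37672%.
1 + r = 1.0637672 / 1.03300 = 1.029784
After-tax real rate = 1.029784 − 1 → 2.98%.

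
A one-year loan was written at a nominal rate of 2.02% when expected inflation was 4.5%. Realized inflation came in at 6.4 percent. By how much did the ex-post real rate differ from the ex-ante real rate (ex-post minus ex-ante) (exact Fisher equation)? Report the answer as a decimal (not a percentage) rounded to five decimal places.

-0.01743

Ex-ante: (1 + 0.0202)/(1 + 0.0450) − 1 = -2.3732%
Ex-post: (1 + 0.0202)/(1 + 0.0640) − 1 = -4.1165%
Difference (ex-post − ex-ante) = -1.7433% → -0.01743.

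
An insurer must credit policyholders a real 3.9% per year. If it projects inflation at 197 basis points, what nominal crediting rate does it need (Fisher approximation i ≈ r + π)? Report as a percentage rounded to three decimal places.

5.870%

i ≈ r + π = 3.9% + 1.97% = 5.870%.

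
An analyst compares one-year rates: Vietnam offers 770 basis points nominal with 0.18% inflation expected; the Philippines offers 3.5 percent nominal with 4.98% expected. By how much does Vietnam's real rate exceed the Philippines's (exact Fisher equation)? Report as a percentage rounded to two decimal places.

Vietnam: (1 + 0.0770)/(1 + 0.0018) − 1 = 7.5065%
The Philippines: (1 + 0.0350)/(1 + 0.0498) − 1 = -1.4098%
Differential = 7.5065% − (-1.4098%) = 8.9163% → 8.92%.

8.92%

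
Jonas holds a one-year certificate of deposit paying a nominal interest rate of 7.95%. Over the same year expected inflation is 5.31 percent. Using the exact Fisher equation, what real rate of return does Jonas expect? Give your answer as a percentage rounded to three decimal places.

2.507%

By the Fisher equation, 1 + r = (1 + i)/(1 + π).
1 + r = 1.07950 / 1.05310 = 1.025069
r = 1.025069 − 1 = 2.5069%, i.e. 2.507%.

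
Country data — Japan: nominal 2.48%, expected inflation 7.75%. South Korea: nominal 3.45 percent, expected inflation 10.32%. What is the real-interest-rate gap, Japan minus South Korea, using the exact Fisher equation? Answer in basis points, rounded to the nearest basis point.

134 basis points

Japan: (1 + 0.0248)/(1 + 0.0775) − 1 = -4.8910%
South Korea: (1 + 0.0345)/(1 + 0.1032) − 1 = -6.2273%
Differential = -4.8910% − (-6.2273%) = 1.3364% → 134 basis points.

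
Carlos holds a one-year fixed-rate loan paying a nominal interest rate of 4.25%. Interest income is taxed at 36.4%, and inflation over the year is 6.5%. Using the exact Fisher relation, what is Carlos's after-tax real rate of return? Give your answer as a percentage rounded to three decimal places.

After-tax nominal return = 4.25% × (1 − 0.364) = 2.7030%.
1 + r = 1.02703 / 1.06500 = 0.964347
After-tax real rate = 0.964347 − 1 → -3.565%.

-3.565%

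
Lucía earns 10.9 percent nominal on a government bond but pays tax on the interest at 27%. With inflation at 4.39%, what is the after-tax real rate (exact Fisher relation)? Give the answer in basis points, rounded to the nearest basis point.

342 basis points

After-tax nominal return = 10.9% × (1 − 0.27) = 7.9570%.
1 + r = 1.07957 / 1.04390 = 1.034170
After-tax real rate = 1.034170 − 1 → 342 basis points.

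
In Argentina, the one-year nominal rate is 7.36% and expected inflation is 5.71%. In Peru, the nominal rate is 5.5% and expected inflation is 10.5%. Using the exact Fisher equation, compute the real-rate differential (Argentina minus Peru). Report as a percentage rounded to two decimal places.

Argentina: (1 + 0.0736)/(1 + 0.0571) − 1 = 1.5609%
Peru: (1 + 0.0550)/(1 + 0.1050) − 1 = -4.5249%
Differential = 1.5609% − (-4.5249%) = 6.0858% → 6.09%.

6.09%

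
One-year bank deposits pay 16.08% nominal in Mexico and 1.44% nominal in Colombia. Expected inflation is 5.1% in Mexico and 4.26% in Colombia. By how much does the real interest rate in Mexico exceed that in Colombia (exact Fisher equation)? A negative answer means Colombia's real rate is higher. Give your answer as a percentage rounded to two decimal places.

13.15%

Mexico: (1 + 0.1608)/(1 + 0.0510) − 1 = 10.4472%
Colombia: (1 + 0.0144)/(1 + 0.0426) − 1 = -2.7048%
Differential = 10.4472% − (-2.7048%) = 13.1520% → 13.15%.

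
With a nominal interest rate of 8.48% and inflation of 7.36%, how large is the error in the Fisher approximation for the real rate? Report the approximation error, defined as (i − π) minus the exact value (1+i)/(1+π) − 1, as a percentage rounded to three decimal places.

0.077%

Approximate: r ≈ 8.480% − 7.360% = 1.1200%
Exact: (1 + 0.0848)/(1 + 0.0736) − 1 = 1.0432%
Error = 1.1200% − 1.0432% = 0.0768% → 0.077%.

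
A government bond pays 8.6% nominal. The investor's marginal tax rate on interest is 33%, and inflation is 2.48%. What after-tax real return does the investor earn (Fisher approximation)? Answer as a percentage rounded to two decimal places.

After-tax nominal return = 8.6% × (1 − 0.33) = 5.7620%.
r ≈ 5.7620% − 2.48% → 3.28%.

3.28%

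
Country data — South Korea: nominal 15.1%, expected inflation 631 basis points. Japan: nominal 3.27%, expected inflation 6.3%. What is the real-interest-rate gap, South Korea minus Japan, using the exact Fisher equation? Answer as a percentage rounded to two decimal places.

South Korea: (1 + 0.1510)/(1 + 0.0631) − 1 = 8.2683%
Japan: (1 + 0.0327)/(1 + 0.0630) − 1 = -2.8504%
Differential = 8.2683% − (-2.8504%) = 11.1187% → 11.12%.

11.12%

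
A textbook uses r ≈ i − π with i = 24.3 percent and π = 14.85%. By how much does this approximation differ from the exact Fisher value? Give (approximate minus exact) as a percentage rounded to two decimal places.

1.22%

Approximate: r ≈ 24.300% − 14.850% = 9.4500%
Exact: (1 + 0.2430)/(1 + 0.1485) − 1 = 8.2281%
Error = 9.4500% − 8.2281% = 1.2219% → 1.22%.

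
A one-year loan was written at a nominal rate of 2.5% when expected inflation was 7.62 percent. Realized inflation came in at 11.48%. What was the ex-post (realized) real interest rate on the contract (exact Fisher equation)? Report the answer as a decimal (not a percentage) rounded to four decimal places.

-0.0806

Ex-post: (1 + 0.0250)/(1 + 0.1148) − 1 = -8.0553%
So the realized real rate is -0.0806.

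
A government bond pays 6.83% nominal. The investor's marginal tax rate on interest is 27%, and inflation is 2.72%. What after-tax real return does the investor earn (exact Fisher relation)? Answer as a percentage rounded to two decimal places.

After-tax nominal return = 6.83% × (1 − 0.27) = 4.9859%.
1 + r = 1.049859 / 1.02720 = 1.022059
After-tax real rate = 1.022059 − 1 → 2.21%.

2.21%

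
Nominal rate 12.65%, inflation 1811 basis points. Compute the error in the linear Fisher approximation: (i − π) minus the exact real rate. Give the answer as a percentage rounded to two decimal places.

-0.84%

Approximate: r ≈ 12.650% − 18.110% = -5.4600%
Exact: (1 + 0.1265)/(1 + 0.1811) − 1 = -4.6228%
Error = -5.4600% − (-4.6228%) = -0.8372% → -0.84%.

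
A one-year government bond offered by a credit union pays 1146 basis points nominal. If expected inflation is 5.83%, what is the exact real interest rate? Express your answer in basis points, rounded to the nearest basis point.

1 + r = 1.11460 / 1.05830 = 1.053199
r = 1.053199 − 1 = 5.3199%, i.e. 532 basis points.

532 basis points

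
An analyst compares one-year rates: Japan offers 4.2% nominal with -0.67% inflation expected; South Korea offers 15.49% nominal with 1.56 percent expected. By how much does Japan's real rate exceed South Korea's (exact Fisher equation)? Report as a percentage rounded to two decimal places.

-8.81%

Japan: (1 + 0.0420)/(1 − 0.0067) − 1 = 4.9028%
South Korea: (1 + 0.1549)/(1 + 0.0156) − 1 = 13.7160%
Differential = 4.9028% − 13.7160% = -8.8132% → -8.81%.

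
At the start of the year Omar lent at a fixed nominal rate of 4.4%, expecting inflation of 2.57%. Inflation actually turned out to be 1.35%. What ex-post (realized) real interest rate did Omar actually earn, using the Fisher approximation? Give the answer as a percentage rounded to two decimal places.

Ex-post: 4.4% − 1.35% = 3.050%
So the realized real rate is 3.05%.

3.05%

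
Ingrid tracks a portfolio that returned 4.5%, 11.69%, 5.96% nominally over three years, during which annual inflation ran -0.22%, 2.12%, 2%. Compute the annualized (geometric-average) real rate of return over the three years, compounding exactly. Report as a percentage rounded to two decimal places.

5.97%

Compound the nominal returns: 1.0450 × 1.1169 × 1.0596 = 1.23672327.
Compound inflation: 0.9978 × 1.0212 × 1.0200 = 1.03933243.
Deflate: 1.23672327 / 1.03933243 = 1.18992079.
Annualized real rate = 1.18992079^(1/3) − 1 = 5.9675% → 5.97%.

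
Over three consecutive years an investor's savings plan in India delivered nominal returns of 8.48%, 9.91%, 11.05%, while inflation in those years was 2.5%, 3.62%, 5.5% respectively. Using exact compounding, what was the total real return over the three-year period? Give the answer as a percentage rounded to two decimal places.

18.16%

Compound the nominal returns: 1.0848 × 1.0991 × 1.1105 = 1.324053.
Compound inflation: 1.0250 × 1.0362 × 1.0550 = 1.120521.
Deflate: 1.324053 / 1.120521 = 1.181641.
Total real return = 1.181641 − 1 → 18.16%.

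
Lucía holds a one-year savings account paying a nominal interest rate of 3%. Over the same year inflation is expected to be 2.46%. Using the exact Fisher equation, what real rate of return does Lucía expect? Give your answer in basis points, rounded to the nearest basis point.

By the Fisher equation, 1 + r = (1 + i)/(1 + π).
1 + r = 1.03000 / 1.02460 = 1.005270
r = 1.005270 − 1 = 0.5270%, i.e. 53 basis points.

53 basis points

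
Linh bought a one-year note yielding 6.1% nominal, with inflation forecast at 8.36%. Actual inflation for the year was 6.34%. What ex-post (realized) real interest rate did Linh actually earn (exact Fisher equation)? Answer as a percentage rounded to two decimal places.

-0.23%

Ex-post: (1 + 0.0610)/(1 + 0.0634) − 1 = -0.2257%
So the realized real rate is -0.23%.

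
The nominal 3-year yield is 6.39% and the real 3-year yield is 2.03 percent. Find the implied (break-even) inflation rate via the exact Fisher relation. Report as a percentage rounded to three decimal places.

4.273%

(1 + π) = (1 + i)/(1 + r) = 1.06390 / 1.02030 = 1.042733
Break-even inflation = 1.042733 − 1 → 4.273%.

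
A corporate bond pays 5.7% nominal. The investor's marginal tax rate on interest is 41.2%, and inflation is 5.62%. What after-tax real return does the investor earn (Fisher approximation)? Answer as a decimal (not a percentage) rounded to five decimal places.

After-tax nominal return = 5.7% × (1 − 0.412) = 3.3516%.
r ≈ 3.3516% − 5.62% → -0.02268.

-0.02268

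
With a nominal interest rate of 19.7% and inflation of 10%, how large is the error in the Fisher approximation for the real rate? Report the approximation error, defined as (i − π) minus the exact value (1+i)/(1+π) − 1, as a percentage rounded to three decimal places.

0.882%

Approximate: r ≈ 19.700% − 10.000% = 9.7000%
Exact: (1 + 0.1970)/(1 + 0.1000) − 1 = 8.8182%
Error = 9.7000% − 8.8182% = 0.8818% → 0.882%.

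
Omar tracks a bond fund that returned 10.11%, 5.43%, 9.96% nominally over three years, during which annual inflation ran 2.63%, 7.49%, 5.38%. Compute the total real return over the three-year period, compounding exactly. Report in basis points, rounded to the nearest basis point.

981 basis points

Compound the nominal returns: 1.1011 × 1.0543 × 1.0996 = 1.276514.
Compound inflation: 1.0263 × 1.0749 × 1.0538 = 1.162520.
Deflate: 1.276514 / 1.162520 = 1.098058.
Total real return = 1.098058 − 1 → 981 basis points.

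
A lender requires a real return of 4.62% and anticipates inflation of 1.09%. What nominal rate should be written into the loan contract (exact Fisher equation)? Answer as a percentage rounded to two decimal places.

5.76%

(1 + i) = (1 + r)(1 + π) = 1.04620 × 1.01090 = 1.05760358
i = 1.05760358 − 1, so the required nominal rate is 5.76%.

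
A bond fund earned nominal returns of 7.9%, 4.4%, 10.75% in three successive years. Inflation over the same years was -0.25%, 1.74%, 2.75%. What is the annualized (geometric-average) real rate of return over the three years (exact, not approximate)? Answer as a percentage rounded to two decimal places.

6.16%

Compound the nominal returns: 1.0790 × 1.0440 × 1.1075 = 1.24757217.
Compound inflation: 0.9975 × 1.0174 × 1.0275 = 1.04276505.
Deflate: 1.24757217 / 1.04276505 = 1.19640773.
Annualized real rate = 1.19640773^(1/3) − 1 = 6.1597% → 6.16%.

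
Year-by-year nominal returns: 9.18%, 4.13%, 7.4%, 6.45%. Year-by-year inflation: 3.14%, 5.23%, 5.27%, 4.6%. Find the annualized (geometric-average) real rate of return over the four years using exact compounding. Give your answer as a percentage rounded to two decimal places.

Nominal growth factor = 1.0918 × 1.0413 × 1.0740 × 1.0645 = 1.29977717
Price-level growth factor = 1.0314 × 1.0523 × 1.0527 × 1.0460 = 1.19509658
Real growth factor = 1.29977717 / 1.19509658 = 1.08759174
Annualized real rate = 1.08759174^(1/4) − 1 = 2.1213% → 2.12%.

2.12%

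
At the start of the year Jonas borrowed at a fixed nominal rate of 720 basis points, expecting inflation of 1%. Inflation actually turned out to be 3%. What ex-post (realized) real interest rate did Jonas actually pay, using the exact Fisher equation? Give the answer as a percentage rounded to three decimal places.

Ex-post: (1 + 0.0720)/(1 + 0.0300) − 1 = 4.0777%
So the realized real rate is 4.078%.

4.078%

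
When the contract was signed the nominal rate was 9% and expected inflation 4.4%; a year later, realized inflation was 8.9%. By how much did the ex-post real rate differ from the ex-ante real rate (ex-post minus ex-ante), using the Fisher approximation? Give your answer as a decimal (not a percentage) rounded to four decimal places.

-0.0450

Ex-ante: 9% − 4.4% = 4.600%
Ex-post: 9% − 8.9% = 0.100%
Difference (ex-post − ex-ante) = -4.5000% → -0.0450.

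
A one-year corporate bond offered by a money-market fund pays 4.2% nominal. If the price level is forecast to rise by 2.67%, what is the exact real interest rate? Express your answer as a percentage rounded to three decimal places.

1.490%

By the Fisher identity, 1 + r = (1 + i)/(1 + π).
1 + r = 1.04200 / 1.02670 = 1.014902
r = 1.014902 − 1 = 1.4902%, i.e. 1.490%.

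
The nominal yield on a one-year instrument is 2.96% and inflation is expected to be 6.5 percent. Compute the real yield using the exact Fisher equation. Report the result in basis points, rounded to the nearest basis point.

-332 basis points

1 + r = 1.02960 / 1.06500 = 0.966761
r = 0.966761 − 1 = -3.3239%, i.e. -332 basis points.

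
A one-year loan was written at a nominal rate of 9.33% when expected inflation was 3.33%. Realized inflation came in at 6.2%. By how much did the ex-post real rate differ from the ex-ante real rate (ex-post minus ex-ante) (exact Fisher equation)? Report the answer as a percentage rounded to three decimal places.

Ex-ante: (1 + 0.0933)/(1 + 0.0333) − 1 = 5.8066%
Ex-post: (1 + 0.0933)/(1 + 0.0620) − 1 = 2.9473%
Difference (ex-post − ex-ante) = -2.8594% → -2.859%.

-2.859%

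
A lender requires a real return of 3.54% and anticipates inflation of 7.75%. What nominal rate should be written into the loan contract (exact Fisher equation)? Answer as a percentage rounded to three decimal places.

11.564%

(1 + i) = (1 + r)(1 + π) = 1.03540 × 1.07750 = 1.1156435
i = 1.1156435 − 1, so the required nominal rate is 11.564%.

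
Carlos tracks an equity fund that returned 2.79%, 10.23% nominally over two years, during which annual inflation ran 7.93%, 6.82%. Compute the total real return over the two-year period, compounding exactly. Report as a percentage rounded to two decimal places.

-1.72%

Nominal growth factor = 1.0279 × 1.1023 = 1.133054
Price-level growth factor = 1.0793 × 1.0682 = 1.152908
Real growth factor = 1.133054 / 1.152908 = 0.982779
Total real return = 0.982779 − 1 → -1.72%.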